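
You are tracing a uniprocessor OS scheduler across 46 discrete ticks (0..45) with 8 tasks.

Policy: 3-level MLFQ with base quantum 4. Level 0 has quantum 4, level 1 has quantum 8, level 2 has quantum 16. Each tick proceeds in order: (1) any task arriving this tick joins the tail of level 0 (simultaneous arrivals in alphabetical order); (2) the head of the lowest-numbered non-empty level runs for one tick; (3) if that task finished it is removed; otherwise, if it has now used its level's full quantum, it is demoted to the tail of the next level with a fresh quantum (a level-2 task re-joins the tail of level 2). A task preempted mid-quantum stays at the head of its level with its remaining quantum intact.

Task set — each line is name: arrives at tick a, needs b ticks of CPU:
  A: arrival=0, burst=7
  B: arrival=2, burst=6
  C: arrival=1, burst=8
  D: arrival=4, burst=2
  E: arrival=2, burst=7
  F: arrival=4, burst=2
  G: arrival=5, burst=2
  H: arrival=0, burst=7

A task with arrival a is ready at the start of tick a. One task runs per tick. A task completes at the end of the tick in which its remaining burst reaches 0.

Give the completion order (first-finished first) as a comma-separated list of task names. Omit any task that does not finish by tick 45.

t=0: L0/L1/L2 = AH/-/- → run A
t=1: L0/L1/L2 = AHC/-/- → run A
t=2: L0/L1/L2 = AHCBE/-/- → run A
t=3: L0/L1/L2 = AHCBE/-/- → run A
t=4: L0/L1/L2 = HCBEDF/A/- → run H
t=5: L0/L1/L2 = HCBEDFG/A/- → run H
t=6: L0/L1/L2 = HCBEDFG/A/- → run H
t=7: L0/L1/L2 = HCBEDFG/A/- → run H
t=8: L0/L1/L2 = CBEDFG/AH/- → run C
t=9: L0/L1/L2 = CBEDFG/AH/- → run C
t=10: L0/L1/L2 = CBEDFG/AH/- → run C
t=11: L0/L1/L2 = CBEDFG/AH/- → run C
t=12: L0/L1/L2 = BEDFG/AHC/- → run B
t=13: L0/L1/L2 = BEDFG/AHC/- → run B
t=14: L0/L1/L2 = BEDFG/AHC/- → run B
t=15: L0/L1/L2 = BEDFG/AHC/- → run B
t=16: L0/L1/L2 = EDFG/AHCB/- → run E
t=17: L0/L1/L2 = EDFG/AHCB/- → run E
t=18: L0/L1/L2 = EDFG/AHCB/- → run E
t=19: L0/L1/L2 = EDFG/AHCB/- → run E
t=20: L0/L1/L2 = DFG/AHCBE/- → run D
t=21: L0/L1/L2 = DFG/AHCBE/- → run D
t=22: L0/L1/L2 = FG/AHCBE/- → run F
t=23: L0/L1/L2 = FG/AHCBE/- → run F
t=24: L0/L1/L2 = G/AHCBE/- → run G
t=25: L0/L1/L2 = G/AHCBE/- → run G
t=26: L0/L1/L2 = -/AHCBE/- → run A
t=27: L0/L1/L2 = -/AHCBE/- → run A
t=28: L0/L1/L2 = -/AHCBE/- → run A
t=29: L0/L1/L2 = -/HCBE/- → run H
t=30: L0/L1/L2 = -/HCBE/- → run H
t=31: L0/L1/L2 = -/HCBE/- → run H
t=32: L0/L1/L2 = -/CBE/- → run C
t=33: L0/L1/L2 = -/CBE/- → run C
t=34: L0/L1/L2 = -/CBE/- → run C
t=35: L0/L1/L2 = -/CBE/- → run C
t=36: L0/L1/L2 = -/BE/- → run B
t=37: L0/L1/L2 = -/BE/- → run B
t=38: L0/L1/L2 = -/E/- → run E
t=39: L0/L1/L2 = -/E/- → run E
t=40: L0/L1/L2 = -/E/- → run E
t=41: (idle)
t=42: (idle)
t=43: (idle)
t=44: (idle)
t=45: (idle)

completion order = D, F, G, A, H, C, B, E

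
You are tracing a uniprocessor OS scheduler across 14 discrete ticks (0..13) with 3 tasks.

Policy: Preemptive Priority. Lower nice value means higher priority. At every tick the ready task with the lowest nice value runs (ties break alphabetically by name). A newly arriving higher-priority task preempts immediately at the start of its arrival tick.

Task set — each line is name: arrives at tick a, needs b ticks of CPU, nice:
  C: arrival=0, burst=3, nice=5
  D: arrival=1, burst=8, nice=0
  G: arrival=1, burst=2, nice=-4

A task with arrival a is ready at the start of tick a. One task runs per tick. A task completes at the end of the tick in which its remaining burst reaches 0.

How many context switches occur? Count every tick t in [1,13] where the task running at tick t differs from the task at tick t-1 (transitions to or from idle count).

t=0: ready={C} → run C
t=1: ready={C,D,G} → run G
t=2: ready={C,D,G} → run G
t=3: ready={C,D} → run D
t=4: ready={C,D} → run D
t=5: ready={C,D} → run D
t=6: ready={C,D} → run D
t=7: ready={C,D} → run D
t=8: ready={C,D} → run D
t=9: ready={C,D} → run D
t=10: ready={C,D} → run D
t=11: ready={C} → run C
t=12: ready={C} → run C
t=13: (idle)

context switches = 4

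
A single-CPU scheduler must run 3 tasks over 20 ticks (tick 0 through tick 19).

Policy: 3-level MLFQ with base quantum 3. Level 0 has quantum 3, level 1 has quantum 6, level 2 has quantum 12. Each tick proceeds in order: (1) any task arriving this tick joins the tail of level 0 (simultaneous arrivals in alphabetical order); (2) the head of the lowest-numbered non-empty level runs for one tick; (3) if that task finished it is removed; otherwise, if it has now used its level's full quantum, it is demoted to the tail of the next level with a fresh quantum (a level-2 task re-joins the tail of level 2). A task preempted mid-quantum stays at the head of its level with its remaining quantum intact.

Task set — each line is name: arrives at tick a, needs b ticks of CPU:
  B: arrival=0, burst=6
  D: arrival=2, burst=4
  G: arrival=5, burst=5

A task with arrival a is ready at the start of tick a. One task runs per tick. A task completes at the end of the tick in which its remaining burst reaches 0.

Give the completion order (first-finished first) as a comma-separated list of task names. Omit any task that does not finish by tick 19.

t=0: L0/L1/L2 = B/-/- → run B
t=1: L0/L1/L2 = B/-/- → run B
t=2: L0/L1/L2 = BD/-/- → run B
t=3: L0/L1/L2 = D/B/- → run D
t=4: L0/L1/L2 = D/B/- → run D
t=5: L0/L1/L2 = DG/B/- → run D
t=6: L0/L1/L2 = G/BD/- → run G
t=7: L0/L1/L2 = G/BD/- → run G
t=8: L0/L1/L2 = G/BD/- → run G
t=9: L0/L1/L2 = -/BDG/- → run B
t=10: L0/L1/L2 = -/BDG/- → run B
t=11: L0/L1/L2 = -/BDG/- → run B
t=12: L0/L1/L2 = -/DG/- → run D
t=13: L0/L1/L2 = -/G/- → run G
t=14: L0/L1/L2 = -/G/- → run G
t=15: (idle)
t=16: (idle)
t=17: (idle)
t=18: (idle)
t=19: (idle)

completion order = B, D, G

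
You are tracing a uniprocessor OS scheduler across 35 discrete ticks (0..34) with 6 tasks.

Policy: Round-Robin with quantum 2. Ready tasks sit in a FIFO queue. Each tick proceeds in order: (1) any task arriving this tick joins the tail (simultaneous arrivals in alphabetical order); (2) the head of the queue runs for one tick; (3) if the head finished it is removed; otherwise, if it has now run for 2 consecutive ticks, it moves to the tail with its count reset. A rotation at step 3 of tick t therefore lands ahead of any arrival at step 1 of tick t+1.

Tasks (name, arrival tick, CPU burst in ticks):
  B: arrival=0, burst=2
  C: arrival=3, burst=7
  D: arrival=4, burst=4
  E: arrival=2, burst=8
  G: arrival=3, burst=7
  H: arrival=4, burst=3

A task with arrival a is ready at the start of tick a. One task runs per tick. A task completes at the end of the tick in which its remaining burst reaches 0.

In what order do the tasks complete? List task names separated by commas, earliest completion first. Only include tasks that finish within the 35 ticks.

t=0: queue=[B] q_used=0 → run B
t=1: queue=[B] q_used=1 → run B
t=2: queue=[E] q_used=0 → run E
t=3: queue=[E,C,G] q_used=1 → run E
t=4: queue=[C,G,E,D,H] q_used=0 → run C
t=5: queue=[C,G,E,D,H] q_used=1 → run C
t=6: queue=[G,E,D,H,C] q_used=0 → run G
t=7: queue=[G,E,D,H,C] q_used=1 → run G
t=8: queue=[E,D,H,C,G] q_used=0 → run E
t=9: queue=[E,D,H,C,G] q_used=1 → run E
t=10: queue=[D,H,C,G,E] q_used=0 → run D
t=11: queue=[D,H,C,G,E] q_used=1 → run D
t=12: queue=[H,C,G,E,D] q_used=0 → run H
t=13: queue=[H,C,G,E,D] q_used=1 → run H
t=14: queue=[C,G,E,D,H] q_used=0 → run C
t=15: queue=[C,G,E,D,H] q_used=1 → run C
t=16: queue=[G,E,D,H,C] q_used=0 → run G
t=17: queue=[G,E,D,H,C] q_used=1 → run G
t=18: queue=[E,D,H,C,G] q_used=0 → run E
t=19: queue=[E,D,H,C,G] q_used=1 → run E
t=20: queue=[D,H,C,G,E] q_used=0 → run D
t=21: queue=[D,H,C,G,E] q_used=1 → run D
t=22: queue=[H,C,G,E] q_used=0 → run H
t=23: queue=[C,G,E] q_used=0 → run C
t=24: queue=[C,G,E] q_used=1 → run C
t=25: queue=[G,E,C] q_used=0 → run G
t=26: queue=[G,E,C] q_used=1 → run G
t=27: queue=[E,C,G] q_used=0 → run E
t=28: queue=[E,C,G] q_used=1 → run E
t=29: queue=[C,G] q_used=0 → run C
t=30: queue=[G] q_used=0 → run G
t=31: (idle)
t=32: (idle)
t=33: (idle)
t=34: (idle)

completion order = B, D, H, E, C, G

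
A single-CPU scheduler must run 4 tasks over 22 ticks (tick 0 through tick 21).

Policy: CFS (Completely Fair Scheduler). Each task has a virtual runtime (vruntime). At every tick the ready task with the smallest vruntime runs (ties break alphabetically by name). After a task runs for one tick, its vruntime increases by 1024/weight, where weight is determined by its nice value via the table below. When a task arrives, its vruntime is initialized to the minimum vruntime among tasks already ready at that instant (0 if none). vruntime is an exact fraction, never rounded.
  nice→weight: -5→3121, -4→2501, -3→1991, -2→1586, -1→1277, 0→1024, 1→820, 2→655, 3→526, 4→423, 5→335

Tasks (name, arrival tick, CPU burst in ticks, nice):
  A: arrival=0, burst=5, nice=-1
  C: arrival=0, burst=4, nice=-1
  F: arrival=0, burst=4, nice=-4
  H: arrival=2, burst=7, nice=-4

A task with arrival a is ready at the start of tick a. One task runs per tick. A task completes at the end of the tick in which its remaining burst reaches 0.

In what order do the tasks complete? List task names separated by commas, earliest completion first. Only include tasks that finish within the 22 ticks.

completion order = F, C, H, A

t=0: vr[A=0 C=0 F=0] → run A
t=1: vr[A=1024/1277 C=0 F=0] → run C
t=2: vr[A=1024/1277 C=1024/1277 F=0 H=0] → run F
t=3: vr[A=1024/1277 C=1024/1277 F=1024/2501 H=0] → run H
t=4: vr[A=1024/1277 C=1024/1277 F=1024/2501 H=1024/2501] → run F
t=5: vr[A=1024/1277 C=1024/1277 F=2048/2501 H=1024/2501] → run H
t=6: vr[A=1024/1277 C=1024/1277 F=2048/2501 H=2048/2501] → run A
t=7: vr[A=2048/1277 C=1024/1277 F=2048/2501 H=2048/2501] → run C
t=8: vr[A=2048/1277 C=2048/1277 F=2048/2501 H=2048/2501] → run F
t=9: vr[A=2048/1277 C=2048/1277 F=3072/2501 H=2048/2501] → run H
t=10: vr[A=2048/1277 C=2048/1277 F=3072/2501 H=3072/2501] → run F
t=11: vr[A=2048/1277 C=2048/1277 H=3072/2501] → run H
t=12: vr[A=2048/1277 C=2048/1277 H=4096/2501] → run A
t=13: vr[A=3072/1277 C=2048/1277 H=4096/2501] → run C
t=14: vr[A=3072/1277 C=3072/1277 H=4096/2501] → run H
t=15: vr[A=3072/1277 C=3072/1277 H=5120/2501] → run H
t=16: vr[A=3072/1277 C=3072/1277 H=6144/2501] → run A
t=17: vr[A=4096/1277 C=3072/1277 H=6144/2501] → run C
t=18: vr[A=4096/1277 H=6144/2501] → run H
t=19: vr[A=4096/1277] → run A
t=20: (idle)
t=21: (idle)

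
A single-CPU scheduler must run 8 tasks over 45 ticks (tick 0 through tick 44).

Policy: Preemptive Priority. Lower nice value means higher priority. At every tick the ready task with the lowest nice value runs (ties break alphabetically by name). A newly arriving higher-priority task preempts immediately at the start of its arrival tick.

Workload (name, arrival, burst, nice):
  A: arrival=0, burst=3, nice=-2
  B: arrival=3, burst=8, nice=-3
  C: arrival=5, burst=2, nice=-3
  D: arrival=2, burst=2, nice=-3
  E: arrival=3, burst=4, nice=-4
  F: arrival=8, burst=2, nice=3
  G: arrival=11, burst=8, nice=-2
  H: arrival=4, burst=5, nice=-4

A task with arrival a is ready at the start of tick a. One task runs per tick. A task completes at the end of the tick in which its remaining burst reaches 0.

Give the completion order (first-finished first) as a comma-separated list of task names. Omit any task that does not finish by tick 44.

completion order = E, H, B, C, D, A, G, F

t=0: ready={A} → run A
t=1: ready={A} → run A
t=2: ready={A,D} → run D
t=3: ready={A,B,D,E} → run E
t=4: ready={A,B,D,E,H} → run E
t=5: ready={A,B,C,D,E,H} → run E
t=6: ready={A,B,C,D,E,H} → run E
t=7: ready={A,B,C,D,H} → run H
t=8: ready={A,B,C,D,F,H} → run H
t=9: ready={A,B,C,D,F,H} → run H
t=10: ready={A,B,C,D,F,H} → run H
t=11: ready={A,B,C,D,F,G,H} → run H
t=12: ready={A,B,C,D,F,G} → run B
t=13: ready={A,B,C,D,F,G} → run B
t=14: ready={A,B,C,D,F,G} → run B
t=15: ready={A,B,C,D,F,G} → run B
t=16: ready={A,B,C,D,F,G} → run B
t=17: ready={A,B,C,D,F,G} → run B
t=18: ready={A,B,C,D,F,G} → run B
t=19: ready={A,B,C,D,F,G} → run B
t=20: ready={A,C,D,F,G} → run C
t=21: ready={A,C,D,F,G} → run C
t=22: ready={A,D,F,G} → run D
t=23: ready={A,F,G} → run A
t=24: ready={F,G} → run G
t=25: ready={F,G} → run G
t=26: ready={F,G} → run G
t=27: ready={F,G} → run G
t=28: ready={F,G} → run G
t=29: ready={F,G} → run G
t=30: ready={F,G} → run G
t=31: ready={F,G} → run G
t=32: ready={F} → run F
t=33: ready={F} → run F
t=34: (idle)
t=35: (idle)
t=36: (idle)
t=37: (idle)
t=38: (idle)
t=39: (idle)
t=40: (idle)
t=41: (idle)
t=42: (idle)
t=43: (idle)
t=44: (idle)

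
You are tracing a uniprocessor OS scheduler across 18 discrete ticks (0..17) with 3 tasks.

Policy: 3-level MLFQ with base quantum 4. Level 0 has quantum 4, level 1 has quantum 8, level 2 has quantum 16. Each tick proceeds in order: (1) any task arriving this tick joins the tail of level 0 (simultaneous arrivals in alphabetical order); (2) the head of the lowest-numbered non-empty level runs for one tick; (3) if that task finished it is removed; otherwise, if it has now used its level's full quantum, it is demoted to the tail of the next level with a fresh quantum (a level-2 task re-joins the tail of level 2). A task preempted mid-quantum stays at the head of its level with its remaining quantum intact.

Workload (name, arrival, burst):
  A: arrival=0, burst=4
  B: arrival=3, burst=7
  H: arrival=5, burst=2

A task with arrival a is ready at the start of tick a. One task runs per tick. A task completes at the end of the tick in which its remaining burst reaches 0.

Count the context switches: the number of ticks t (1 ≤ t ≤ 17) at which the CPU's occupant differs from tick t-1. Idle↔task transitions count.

context switches = 4

t=0: L0/L1/L2 = A/-/- → run A
t=1: L0/L1/L2 = A/-/- → run A
t=2: L0/L1/L2 = A/-/- → run A
t=3: L0/L1/L2 = AB/-/- → run A
t=4: L0/L1/L2 = B/-/- → run B
t=5: L0/L1/L2 = BH/-/- → run B
t=6: L0/L1/L2 = BH/-/- → run B
t=7: L0/L1/L2 = BH/-/- → run B
t=8: L0/L1/L2 = H/B/- → run H
t=9: L0/L1/L2 = H/B/- → run H
t=10: L0/L1/L2 = -/B/- → run B
t=11: L0/L1/L2 = -/B/- → run B
t=12: L0/L1/L2 = -/B/- → run B
t=13: (idle)
t=14: (idle)
t=15: (idle)
t=16: (idle)
t=17: (idle)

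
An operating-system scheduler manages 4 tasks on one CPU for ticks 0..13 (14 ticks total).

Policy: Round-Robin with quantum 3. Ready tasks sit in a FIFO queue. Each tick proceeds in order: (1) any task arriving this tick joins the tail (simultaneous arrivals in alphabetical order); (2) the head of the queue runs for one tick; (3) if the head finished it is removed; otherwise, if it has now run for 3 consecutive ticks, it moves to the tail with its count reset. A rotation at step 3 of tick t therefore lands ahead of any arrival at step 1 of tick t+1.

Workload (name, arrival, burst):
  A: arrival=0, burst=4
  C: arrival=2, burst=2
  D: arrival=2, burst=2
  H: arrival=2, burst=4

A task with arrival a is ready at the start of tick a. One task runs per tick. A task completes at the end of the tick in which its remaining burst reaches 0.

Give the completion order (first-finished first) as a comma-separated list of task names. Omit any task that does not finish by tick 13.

completion order = C, D, A, H

t=0: queue=[A] q_used=0 → run A
t=1: queue=[A] q_used=1 → run A
t=2: queue=[A,C,D,H] q_used=2 → run A
t=3: queue=[C,D,H,A] q_used=0 → run C
t=4: queue=[C,D,H,A] q_used=1 → run C
t=5: queue=[D,H,A] q_used=0 → run D
t=6: queue=[D,H,A] q_used=1 → run D
t=7: queue=[H,A] q_used=0 → run H
t=8: queue=[H,A] q_used=1 → run H
t=9: queue=[H,A] q_used=2 → run H
t=10: queue=[A,H] q_used=0 → run A
t=11: queue=[H] q_used=0 → run H
t=12: (idle)
t=13: (idle)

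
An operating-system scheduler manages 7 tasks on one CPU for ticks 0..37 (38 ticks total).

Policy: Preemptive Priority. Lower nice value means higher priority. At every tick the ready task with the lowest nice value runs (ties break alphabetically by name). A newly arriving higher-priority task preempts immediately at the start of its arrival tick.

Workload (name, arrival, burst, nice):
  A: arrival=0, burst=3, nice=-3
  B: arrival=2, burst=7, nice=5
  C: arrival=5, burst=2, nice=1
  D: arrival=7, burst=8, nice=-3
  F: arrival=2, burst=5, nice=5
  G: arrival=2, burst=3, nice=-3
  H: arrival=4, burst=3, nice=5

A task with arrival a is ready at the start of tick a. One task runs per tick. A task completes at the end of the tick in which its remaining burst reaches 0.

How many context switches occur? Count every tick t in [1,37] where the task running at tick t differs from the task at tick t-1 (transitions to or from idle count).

t=0: ready={A} → run A
t=1: ready={A} → run A
t=2: ready={A,B,F,G} → run A
t=3: ready={B,F,G} → run G
t=4: ready={B,F,G,H} → run G
t=5: ready={B,C,F,G,H} → run G
t=6: ready={B,C,F,H} → run C
t=7: ready={B,C,D,F,H} → run D
t=8: ready={B,C,D,F,H} → run D
t=9: ready={B,C,D,F,H} → run D
t=10: ready={B,C,D,F,H} → run D
t=11: ready={B,C,D,F,H} → run D
t=12: ready={B,C,D,F,H} → run D
t=13: ready={B,C,D,F,H} → run D
t=14: ready={B,C,D,F,H} → run D
t=15: ready={B,C,F,H} → run C
t=16: ready={B,F,H} → run B
t=17: ready={B,F,H} → run B
t=18: ready={B,F,H} → run B
t=19: ready={B,F,H} → run B
t=20: ready={B,F,H} → run B
t=21: ready={B,F,H} → run B
t=22: ready={B,F,H} → run B
t=23: ready={F,H} → run F
t=24: ready={F,H} → run F
t=25: ready={F,H} → run F
t=26: ready={F,H} → run F
t=27: ready={F,H} → run F
t=28: ready={H} → run H
t=29: ready={H} → run H
t=30: ready={H} → run H
t=31: (idle)
t=32: (idle)
t=33: (idle)
t=34: (idle)
t=35: (idle)
t=36: (idle)
t=37: (idle)

context switches = 8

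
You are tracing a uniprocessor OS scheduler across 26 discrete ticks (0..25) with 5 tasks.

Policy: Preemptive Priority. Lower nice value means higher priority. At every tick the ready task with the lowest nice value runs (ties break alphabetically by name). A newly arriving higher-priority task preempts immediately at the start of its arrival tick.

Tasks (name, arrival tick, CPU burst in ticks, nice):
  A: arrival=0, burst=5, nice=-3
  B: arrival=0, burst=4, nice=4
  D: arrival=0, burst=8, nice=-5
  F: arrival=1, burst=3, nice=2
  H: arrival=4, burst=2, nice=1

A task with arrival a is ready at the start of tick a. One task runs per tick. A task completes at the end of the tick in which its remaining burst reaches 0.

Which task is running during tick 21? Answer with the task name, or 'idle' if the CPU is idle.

running at tick 21 = B

t=0: ready={A,B,D} → run D
t=1: ready={A,B,D,F} → run D
t=2: ready={A,B,D,F} → run D
t=3: ready={A,B,D,F} → run D
t=4: ready={A,B,D,F,H} → run D
t=5: ready={A,B,D,F,H} → run D
t=6: ready={A,B,D,F,H} → run D
t=7: ready={A,B,D,F,H} → run D
t=8: ready={A,B,F,H} → run A
t=9: ready={A,B,F,H} → run A
t=10: ready={A,B,F,H} → run A
t=11: ready={A,B,F,H} → run A
t=12: ready={A,B,F,H} → run A
t=13: ready={B,F,H} → run H
t=14: ready={B,F,H} → run H
t=15: ready={B,F} → run F
t=16: ready={B,F} → run F
t=17: ready={B,F} → run F
t=18: ready={B} → run B
t=19: ready={B} → run B
t=20: ready={B} → run B
t=21: ready={B} → run B
t=22: (idle)
t=23: (idle)
t=24: (idle)
t=25: (idle)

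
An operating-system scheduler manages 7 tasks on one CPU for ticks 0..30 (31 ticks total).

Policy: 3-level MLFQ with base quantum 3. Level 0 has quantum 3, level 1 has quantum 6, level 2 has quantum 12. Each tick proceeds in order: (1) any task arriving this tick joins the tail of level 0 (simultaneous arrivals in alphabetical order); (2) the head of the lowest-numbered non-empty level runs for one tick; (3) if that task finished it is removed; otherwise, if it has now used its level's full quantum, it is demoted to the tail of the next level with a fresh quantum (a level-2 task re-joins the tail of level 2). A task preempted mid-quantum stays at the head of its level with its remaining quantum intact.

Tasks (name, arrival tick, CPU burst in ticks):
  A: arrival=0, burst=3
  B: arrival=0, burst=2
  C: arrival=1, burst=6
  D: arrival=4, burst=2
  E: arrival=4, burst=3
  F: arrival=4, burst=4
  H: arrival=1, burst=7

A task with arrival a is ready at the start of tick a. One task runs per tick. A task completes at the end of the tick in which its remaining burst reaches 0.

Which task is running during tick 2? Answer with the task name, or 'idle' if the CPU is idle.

t=0: L0/L1/L2 = AB/-/- → run A
t=1: L0/L1/L2 = ABCH/-/- → run A
t=2: L0/L1/L2 = ABCH/-/- → run A
t=3: L0/L1/L2 = BCH/-/- → run B
t=4: L0/L1/L2 = BCHDEF/-/- → run B
t=5: L0/L1/L2 = CHDEF/-/- → run C
t=6: L0/L1/L2 = CHDEF/-/- → run C
t=7: L0/L1/L2 = CHDEF/-/- → run C
t=8: L0/L1/L2 = HDEF/C/- → run H
t=9: L0/L1/L2 = HDEF/C/- → run H
t=10: L0/L1/L2 = HDEF/C/- → run H
t=11: L0/L1/L2 = DEF/CH/- → run D
t=12: L0/L1/L2 = DEF/CH/- → run D
t=13: L0/L1/L2 = EF/CH/- → run E
t=14: L0/L1/L2 = EF/CH/- → run E
t=15: L0/L1/L2 = EF/CH/- → run E
t=16: L0/L1/L2 = F/CH/- → run F
t=17: L0/L1/L2 = F/CH/- → run F
t=18: L0/L1/L2 = F/CH/- → run F
t=19: L0/L1/L2 = -/CHF/- → run C
t=20: L0/L1/L2 = -/CHF/- → run C
t=21: L0/L1/L2 = -/CHF/- → run C
t=22: L0/L1/L2 = -/HF/- → run H
t=23: L0/L1/L2 = -/HF/- → run H
t=24: L0/L1/L2 = -/HF/- → run H
t=25: L0/L1/L2 = -/HF/- → run H
t=26: L0/L1/L2 = -/F/- → run F
t=27: (idle)
t=28: (idle)
t=29: (idle)
t=30: (idle)

running at tick 2 = A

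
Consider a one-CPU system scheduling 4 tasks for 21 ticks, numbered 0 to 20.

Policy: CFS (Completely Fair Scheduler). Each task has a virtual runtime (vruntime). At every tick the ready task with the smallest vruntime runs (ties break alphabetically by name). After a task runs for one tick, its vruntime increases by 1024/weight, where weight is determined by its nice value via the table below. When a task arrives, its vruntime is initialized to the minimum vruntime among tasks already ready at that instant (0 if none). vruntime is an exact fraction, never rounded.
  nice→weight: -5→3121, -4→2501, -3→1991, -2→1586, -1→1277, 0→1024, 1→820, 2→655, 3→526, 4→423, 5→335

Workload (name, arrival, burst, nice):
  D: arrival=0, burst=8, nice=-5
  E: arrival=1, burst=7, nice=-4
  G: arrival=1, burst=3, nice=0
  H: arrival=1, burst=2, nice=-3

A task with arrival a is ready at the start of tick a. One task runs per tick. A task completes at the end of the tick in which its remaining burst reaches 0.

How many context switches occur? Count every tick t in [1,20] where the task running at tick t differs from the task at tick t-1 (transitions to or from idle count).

context switches = 17

t=0: vr[D=0] → run D
t=1: vr[D=1024/3121 E=1024/3121 G=1024/3121 H=1024/3121] → run D
t=2: vr[D=2048/3121 E=1024/3121 G=1024/3121 H=1024/3121] → run E
t=3: vr[D=2048/3121 E=5756928/7805621 G=1024/3121 H=1024/3121] → run G
t=4: vr[D=2048/3121 E=5756928/7805621 G=4145/3121 H=1024/3121] → run H
t=5: vr[D=2048/3121 E=5756928/7805621 G=4145/3121 H=5234688/6213911] → run D
t=6: vr[D=3072/3121 E=5756928/7805621 G=4145/3121 H=5234688/6213911] → run E
t=7: vr[D=3072/3121 E=8952832/7805621 G=4145/3121 H=5234688/6213911] → run H
t=8: vr[D=3072/3121 E=8952832/7805621 G=4145/3121] → run D
t=9: vr[D=4096/3121 E=8952832/7805621 G=4145/3121] → run E
t=10: vr[D=4096/3121 E=12148736/7805621 G=4145/3121] → run D
t=11: vr[D=5120/3121 E=12148736/7805621 G=4145/3121] → run G
t=12: vr[D=5120/3121 E=12148736/7805621 G=7266/3121] → run E
t=13: vr[D=5120/3121 E=15344640/7805621 G=7266/3121] → run D
t=14: vr[D=6144/3121 E=15344640/7805621 G=7266/3121] → run E
t=15: vr[D=6144/3121 E=18540544/7805621 G=7266/3121] → run D
t=16: vr[D=7168/3121 E=18540544/7805621 G=7266/3121] → run D
t=17: vr[E=18540544/7805621 G=7266/3121] → run G
t=18: vr[E=18540544/7805621] → run E
t=19: vr[E=21736448/7805621] → run E
t=20: (idle)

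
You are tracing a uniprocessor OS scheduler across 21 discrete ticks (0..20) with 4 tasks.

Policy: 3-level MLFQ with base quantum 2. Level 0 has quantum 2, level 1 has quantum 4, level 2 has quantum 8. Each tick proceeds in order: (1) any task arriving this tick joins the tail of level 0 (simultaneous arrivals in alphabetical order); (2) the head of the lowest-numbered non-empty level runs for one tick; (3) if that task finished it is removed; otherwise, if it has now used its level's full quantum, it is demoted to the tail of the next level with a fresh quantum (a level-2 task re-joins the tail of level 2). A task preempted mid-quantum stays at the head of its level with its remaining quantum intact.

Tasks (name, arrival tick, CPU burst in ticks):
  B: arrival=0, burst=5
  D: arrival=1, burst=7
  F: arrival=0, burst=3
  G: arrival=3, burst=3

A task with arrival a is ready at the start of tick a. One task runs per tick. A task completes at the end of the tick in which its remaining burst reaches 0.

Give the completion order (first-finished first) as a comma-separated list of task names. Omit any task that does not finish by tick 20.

t=0: L0/L1/L2 = BF/-/- → run B
t=1: L0/L1/L2 = BFD/-/- → run B
t=2: L0/L1/L2 = FD/B/- → run F
t=3: L0/L1/L2 = FDG/B/- → run F
t=4: L0/L1/L2 = DG/BF/- → run D
t=5: L0/L1/L2 = DG/BF/- → run D
t=6: L0/L1/L2 = G/BFD/- → run G
t=7: L0/L1/L2 = G/BFD/- → run G
t=8: L0/L1/L2 = -/BFDG/- → run B
t=9: L0/L1/L2 = -/BFDG/- → run B
t=10: L0/L1/L2 = -/BFDG/- → run B
t=11: L0/L1/L2 = -/FDG/- → run F
t=12: L0/L1/L2 = -/DG/- → run D
t=13: L0/L1/L2 = -/DG/- → run D
t=14: L0/L1/L2 = -/DG/- → run D
t=15: L0/L1/L2 = -/DG/- → run D
t=16: L0/L1/L2 = -/G/D → run G
t=17: L0/L1/L2 = -/-/D → run D
t=18: (idle)
t=19: (idle)
t=20: (idle)

completion order = B, F, G, D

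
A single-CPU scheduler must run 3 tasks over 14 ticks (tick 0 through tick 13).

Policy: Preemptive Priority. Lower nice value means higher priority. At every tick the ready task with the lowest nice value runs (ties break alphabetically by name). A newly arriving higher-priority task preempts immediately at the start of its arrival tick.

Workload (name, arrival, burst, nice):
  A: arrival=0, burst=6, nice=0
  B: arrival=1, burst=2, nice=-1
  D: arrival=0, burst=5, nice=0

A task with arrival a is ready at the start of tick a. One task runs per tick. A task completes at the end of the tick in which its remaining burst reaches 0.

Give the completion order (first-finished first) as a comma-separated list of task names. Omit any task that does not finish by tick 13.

t=0: ready={A,D} → run A
t=1: ready={A,B,D} → run B
t=2: ready={A,B,D} → run B
t=3: ready={A,D} → run A
t=4: ready={A,D} → run A
t=5: ready={A,D} → run A
t=6: ready={A,D} → run A
t=7: ready={A,D} → run A
t=8: ready={D} → run D
t=9: ready={D} → run D
t=10: ready={D} → run D
t=11: ready={D} → run D
t=12: ready={D} → run D
t=13: (idle)

completion order = B, A, D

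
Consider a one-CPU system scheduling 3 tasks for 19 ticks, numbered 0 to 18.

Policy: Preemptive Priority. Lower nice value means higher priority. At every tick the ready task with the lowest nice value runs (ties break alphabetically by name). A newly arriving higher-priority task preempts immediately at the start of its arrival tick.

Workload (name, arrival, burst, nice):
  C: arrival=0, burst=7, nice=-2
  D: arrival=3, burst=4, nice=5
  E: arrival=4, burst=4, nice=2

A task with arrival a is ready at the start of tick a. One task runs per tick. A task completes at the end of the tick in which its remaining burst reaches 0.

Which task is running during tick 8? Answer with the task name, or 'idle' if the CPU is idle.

t=0: ready={C} → run C
t=1: ready={C} → run C
t=2: ready={C} → run C
t=3: ready={C,D} → run C
t=4: ready={C,D,E} → run C
t=5: ready={C,D,E} → run C
t=6: ready={C,D,E} → run C
t=7: ready={D,E} → run E
t=8: ready={D,E} → run E
t=9: ready={D,E} → run E
t=10: ready={D,E} → run E
t=11: ready={D} → run D
t=12: ready={D} → run D
t=13: ready={D} → run D
t=14: ready={D} → run D
t=15: (idle)
t=16: (idle)
t=17: (idle)
t=18: (idle)

running at tick 8 = E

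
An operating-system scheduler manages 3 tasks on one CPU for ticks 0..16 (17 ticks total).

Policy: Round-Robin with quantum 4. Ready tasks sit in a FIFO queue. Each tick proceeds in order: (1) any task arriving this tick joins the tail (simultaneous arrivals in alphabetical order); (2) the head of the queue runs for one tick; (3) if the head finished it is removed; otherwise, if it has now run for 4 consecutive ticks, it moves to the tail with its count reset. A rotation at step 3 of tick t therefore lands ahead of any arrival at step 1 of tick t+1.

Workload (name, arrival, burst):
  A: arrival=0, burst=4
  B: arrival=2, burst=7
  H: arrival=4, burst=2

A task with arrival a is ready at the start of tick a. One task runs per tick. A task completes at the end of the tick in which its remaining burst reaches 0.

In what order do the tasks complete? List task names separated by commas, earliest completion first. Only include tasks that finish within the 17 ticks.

completion order = A, H, B

t=0: queue=[A] q_used=0 → run A
t=1: queue=[A] q_used=1 → run A
t=2: queue=[A,B] q_used=2 → run A
t=3: queue=[A,B] q_used=3 → run A
t=4: queue=[B,H] q_used=0 → run B
t=5: queue=[B,H] q_used=1 → run B
t=6: queue=[B,H] q_used=2 → run B
t=7: queue=[B,H] q_used=3 → run B
t=8: queue=[H,B] q_used=0 → run H
t=9: queue=[H,B] q_used=1 → run H
t=10: queue=[B] q_used=0 → run B
t=11: queue=[B] q_used=1 → run B
t=12: queue=[B] q_used=2 → run B
t=13: (idle)
t=14: (idle)
t=15: (idle)
t=16: (idle)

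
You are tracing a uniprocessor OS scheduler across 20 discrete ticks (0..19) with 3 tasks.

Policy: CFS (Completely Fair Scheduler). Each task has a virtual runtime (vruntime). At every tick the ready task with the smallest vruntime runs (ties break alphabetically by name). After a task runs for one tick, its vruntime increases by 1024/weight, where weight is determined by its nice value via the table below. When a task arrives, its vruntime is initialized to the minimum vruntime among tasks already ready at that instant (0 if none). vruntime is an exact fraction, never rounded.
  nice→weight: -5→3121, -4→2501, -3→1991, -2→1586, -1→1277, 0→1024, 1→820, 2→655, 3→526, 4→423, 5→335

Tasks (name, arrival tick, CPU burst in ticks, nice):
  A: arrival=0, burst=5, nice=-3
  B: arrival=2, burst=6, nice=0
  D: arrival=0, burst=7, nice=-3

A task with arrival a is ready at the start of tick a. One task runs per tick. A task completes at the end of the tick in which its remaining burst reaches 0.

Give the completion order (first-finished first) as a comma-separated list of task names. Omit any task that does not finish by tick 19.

completion order = A, D, B

t=0: vr[A=0 D=0] → run A
t=1: vr[A=1024/1991 D=0] → run D
t=2: vr[A=1024/1991 B=1024/1991 D=1024/1991] → run A
t=3: vr[A=2048/1991 B=1024/1991 D=1024/1991] → run B
t=4: vr[A=2048/1991 B=3015/1991 D=1024/1991] → run D
t=5: vr[A=2048/1991 B=3015/1991 D=2048/1991] → run A
t=6: vr[A=3072/1991 B=3015/1991 D=2048/1991] → run D
t=7: vr[A=3072/1991 B=3015/1991 D=3072/1991] → run B
t=8: vr[A=3072/1991 B=5006/1991 D=3072/1991] → run A
t=9: vr[A=4096/1991 B=5006/1991 D=3072/1991] → run D
t=10: vr[A=4096/1991 B=5006/1991 D=4096/1991] → run A
t=11: vr[B=5006/1991 D=4096/1991] → run D
t=12: vr[B=5006/1991 D=5120/1991] → run B
t=13: vr[B=6997/1991 D=5120/1991] → run D
t=14: vr[B=6997/1991 D=6144/1991] → run D
t=15: vr[B=6997/1991] → run B
t=16: vr[B=8988/1991] → run B
t=17: vr[B=10979/1991] → run B
t=18: (idle)
t=19: (idle)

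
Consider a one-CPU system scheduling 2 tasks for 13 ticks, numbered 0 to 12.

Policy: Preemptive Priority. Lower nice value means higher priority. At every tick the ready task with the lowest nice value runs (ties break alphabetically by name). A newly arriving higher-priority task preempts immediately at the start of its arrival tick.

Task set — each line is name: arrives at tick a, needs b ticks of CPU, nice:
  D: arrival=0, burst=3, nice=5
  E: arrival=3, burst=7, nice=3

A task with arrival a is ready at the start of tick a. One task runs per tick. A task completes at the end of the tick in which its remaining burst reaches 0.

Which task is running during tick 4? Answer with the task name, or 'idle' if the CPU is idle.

running at tick 4 = E

t=0: ready={D} → run D
t=1: ready={D} → run D
t=2: ready={D} → run D
t=3: ready={E} → run E
t=4: ready={E} → run E
t=5: ready={E} → run E
t=6: ready={E} → run E
t=7: ready={E} → run E
t=8: ready={E} → run E
t=9: ready={E} → run E
t=10: (idle)
t=11: (idle)
t=12: (idle)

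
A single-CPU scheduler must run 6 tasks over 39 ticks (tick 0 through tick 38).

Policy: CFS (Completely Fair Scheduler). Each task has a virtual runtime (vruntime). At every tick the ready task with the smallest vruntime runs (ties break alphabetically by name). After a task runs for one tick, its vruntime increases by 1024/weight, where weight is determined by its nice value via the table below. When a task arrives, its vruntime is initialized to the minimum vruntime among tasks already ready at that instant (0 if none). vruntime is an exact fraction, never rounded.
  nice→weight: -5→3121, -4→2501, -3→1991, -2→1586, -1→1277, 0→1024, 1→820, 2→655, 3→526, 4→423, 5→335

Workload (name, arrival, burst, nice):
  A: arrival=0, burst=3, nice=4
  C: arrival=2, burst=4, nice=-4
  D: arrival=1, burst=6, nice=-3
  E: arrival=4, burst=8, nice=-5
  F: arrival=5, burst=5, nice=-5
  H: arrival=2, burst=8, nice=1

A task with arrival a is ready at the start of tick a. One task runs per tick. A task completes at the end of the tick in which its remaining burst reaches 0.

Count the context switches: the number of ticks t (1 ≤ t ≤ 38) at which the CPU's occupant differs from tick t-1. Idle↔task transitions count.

t=0: vr[A=0] → run A
t=1: vr[A=1024/423 D=1024/423] → run A
t=2: vr[A=2048/423 C=1024/423 D=1024/423 H=1024/423] → run C
t=3: vr[A=2048/423 C=2994176/1057923 D=1024/423 H=1024/423] → run D
t=4: vr[A=2048/423 C=2994176/1057923 D=2471936/842193 E=1024/423 H=1024/423] → run E
t=5: vr[A=2048/423 C=2994176/1057923 D=2471936/842193 E=3629056/1320183 F=1024/423 H=1024/423] → run F
t=6: vr[A=2048/423 C=2994176/1057923 D=2471936/842193 E=3629056/1320183 F=3629056/1320183 H=1024/423] → run H
t=7: vr[A=2048/423 C=2994176/1057923 D=2471936/842193 E=3629056/1320183 F=3629056/1320183 H=318208/86715] → run E
t=8: vr[A=2048/423 C=2994176/1057923 D=2471936/842193 E=4062208/1320183 F=3629056/1320183 H=318208/86715] → run F
t=9: vr[A=2048/423 C=2994176/1057923 D=2471936/842193 E=4062208/1320183 F=4062208/1320183 H=318208/86715] → run C
t=10: vr[A=2048/423 C=3427328/1057923 D=2471936/842193 E=4062208/1320183 F=4062208/1320183 H=318208/86715] → run D
t=11: vr[A=2048/423 C=3427328/1057923 D=2905088/842193 E=4062208/1320183 F=4062208/1320183 H=318208/86715] → run E
t=12: vr[A=2048/423 C=3427328/1057923 D=2905088/842193 E=4495360/1320183 F=4062208/1320183 H=318208/86715] → run F
t=13: vr[A=2048/423 C=3427328/1057923 D=2905088/842193 E=4495360/1320183 F=4495360/1320183 H=318208/86715] → run C
t=14: vr[A=2048/423 C=3860480/1057923 D=2905088/842193 E=4495360/1320183 F=4495360/1320183 H=318208/86715] → run E
t=15: vr[A=2048/423 C=3860480/1057923 D=2905088/842193 E=4928512/1320183 F=4495360/1320183 H=318208/86715] → run F
t=16: vr[A=2048/423 C=3860480/1057923 D=2905088/842193 E=4928512/1320183 F=4928512/1320183 H=318208/86715] → run D
t=17: vr[A=2048/423 C=3860480/1057923 D=3338240/842193 E=4928512/1320183 F=4928512/1320183 H=318208/86715] → run C
t=18: vr[A=2048/423 D=3338240/842193 E=4928512/1320183 F=4928512/1320183 H=318208/86715] → run H
t=19: vr[A=2048/423 D=3338240/842193 E=4928512/1320183 F=4928512/1320183 H=426496/86715] → run E
t=20: vr[A=2048/423 D=3338240/842193 E=5361664/1320183 F=4928512/1320183 H=426496/86715] → run F
t=21: vr[A=2048/423 D=3338240/842193 E=5361664/1320183 H=426496/86715] → run D
t=22: vr[A=2048/423 D=3771392/842193 E=5361664/1320183 H=426496/86715] → run E
t=23: vr[A=2048/423 D=3771392/842193 E=5794816/1320183 H=426496/86715] → run E
t=24: vr[A=2048/423 D=3771392/842193 E=6227968/1320183 H=426496/86715] → run D
t=25: vr[A=2048/423 D=4204544/842193 E=6227968/1320183 H=426496/86715] → run E
t=26: vr[A=2048/423 D=4204544/842193 H=426496/86715] → run A
t=27: vr[D=4204544/842193 H=426496/86715] → run H
t=28: vr[D=4204544/842193 H=534784/86715] → run D
t=29: vr[H=534784/86715] → run H
t=30: vr[H=643072/86715] → run H
t=31: vr[H=150272/17343] → run H
t=32: vr[H=859648/86715] → run H
t=33: vr[H=967936/86715] → run H
t=34: (idle)
t=35: (idle)
t=36: (idle)
t=37: (idle)
t=38: (idle)

context switches = 28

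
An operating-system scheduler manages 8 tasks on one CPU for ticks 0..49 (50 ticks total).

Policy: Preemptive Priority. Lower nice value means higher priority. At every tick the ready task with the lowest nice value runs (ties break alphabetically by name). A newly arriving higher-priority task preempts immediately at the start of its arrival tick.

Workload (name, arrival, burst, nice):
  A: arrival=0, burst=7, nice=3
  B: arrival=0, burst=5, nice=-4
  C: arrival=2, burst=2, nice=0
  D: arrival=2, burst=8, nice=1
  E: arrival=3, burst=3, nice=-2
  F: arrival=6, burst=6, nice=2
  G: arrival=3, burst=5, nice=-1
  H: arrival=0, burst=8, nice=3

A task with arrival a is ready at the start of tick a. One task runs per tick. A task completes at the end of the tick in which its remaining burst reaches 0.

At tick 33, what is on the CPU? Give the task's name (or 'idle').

running at tick 33 = A

t=0: ready={A,B,H} → run B
t=1: ready={A,B,H} → run B
t=2: ready={A,B,C,D,H} → run B
t=3: ready={A,B,C,D,E,G,H} → run B
t=4: ready={A,B,C,D,E,G,H} → run B
t=5: ready={A,C,D,E,G,H} → run E
t=6: ready={A,C,D,E,F,G,H} → run E
t=7: ready={A,C,D,E,F,G,H} → run E
t=8: ready={A,C,D,F,G,H} → run G
t=9: ready={A,C,D,F,G,H} → run G
t=10: ready={A,C,D,F,G,H} → run G
t=11: ready={A,C,D,F,G,H} → run G
t=12: ready={A,C,D,F,G,H} → run G
t=13: ready={A,C,D,F,H} → run C
t=14: ready={A,C,D,F,H} → run C
t=15: ready={A,D,F,H} → run D
t=16: ready={A,D,F,H} → run D
t=17: ready={A,D,F,H} → run D
t=18: ready={A,D,F,H} → run D
t=19: ready={A,D,F,H} → run D
t=20: ready={A,D,F,H} → run D
t=21: ready={A,D,F,H} → run D
t=22: ready={A,D,F,H} → run D
t=23: ready={A,F,H} → run F
t=24: ready={A,F,H} → run F
t=25: ready={A,F,H} → run F
t=26: ready={A,F,H} → run F
t=27: ready={A,F,H} → run F
t=28: ready={A,F,H} → run F
t=29: ready={A,H} → run A
t=30: ready={A,H} → run A
t=31: ready={A,H} → run A
t=32: ready={A,H} → run A
t=33: ready={A,H} → run A
t=34: ready={A,H} → run A
t=35: ready={A,H} → run A
t=36: ready={H} → run H
t=37: ready={H} → run H
t=38: ready={H} → run H
t=39: ready={H} → run H
t=40: ready={H} → run H
t=41: ready={H} → run H
t=42: ready={H} → run H
t=43: ready={H} → run H
t=44: (idle)
t=45: (idle)
t=46: (idle)
t=47: (idle)
t=48: (idle)
t=49: (idle)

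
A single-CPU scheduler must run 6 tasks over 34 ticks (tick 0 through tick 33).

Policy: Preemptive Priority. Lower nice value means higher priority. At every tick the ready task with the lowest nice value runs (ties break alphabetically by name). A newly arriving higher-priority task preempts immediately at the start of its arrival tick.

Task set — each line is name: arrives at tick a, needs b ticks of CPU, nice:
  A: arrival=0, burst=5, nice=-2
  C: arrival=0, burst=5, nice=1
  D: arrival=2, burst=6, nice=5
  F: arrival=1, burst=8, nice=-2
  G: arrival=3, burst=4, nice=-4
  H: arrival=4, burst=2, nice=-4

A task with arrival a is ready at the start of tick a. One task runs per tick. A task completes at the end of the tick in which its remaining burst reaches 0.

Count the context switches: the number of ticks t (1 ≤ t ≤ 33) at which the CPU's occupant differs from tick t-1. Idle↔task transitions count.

t=0: ready={A,C} → run A
t=1: ready={A,C,F} → run A
t=2: ready={A,C,D,F} → run A
t=3: ready={A,C,D,F,G} → run G
t=4: ready={A,C,D,F,G,H} → run G
t=5: ready={A,C,D,F,G,H} → run G
t=6: ready={A,C,D,F,G,H} → run G
t=7: ready={A,C,D,F,H} → run H
t=8: ready={A,C,D,F,H} → run H
t=9: ready={A,C,D,F} → run A
t=10: ready={A,C,D,F} → run A
t=11: ready={C,D,F} → run F
t=12: ready={C,D,F} → run F
t=13: ready={C,D,F} → run F
t=14: ready={C,D,F} → run F
t=15: ready={C,D,F} → run F
t=16: ready={C,D,F} → run F
t=17: ready={C,D,F} → run F
t=18: ready={C,D,F} → run F
t=19: ready={C,D} → run C
t=20: ready={C,D} → run C
t=21: ready={C,D} → run C
t=22: ready={C,D} → run C
t=23: ready={C,D} → run C
t=24: ready={D} → run D
t=25: ready={D} → run D
t=26: ready={D} → run D
t=27: ready={D} → run D
t=28: ready={D} → run D
t=29: ready={D} → run D
t=30: (idle)
t=31: (idle)
t=32: (idle)
t=33: (idle)

context switches = 7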